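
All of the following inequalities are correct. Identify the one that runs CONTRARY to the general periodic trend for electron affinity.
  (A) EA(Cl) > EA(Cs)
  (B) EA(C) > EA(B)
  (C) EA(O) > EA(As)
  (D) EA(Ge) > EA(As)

(D)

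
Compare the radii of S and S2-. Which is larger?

S2-

Forming S2- adds 2 electrons to S. More electron–electron repulsion in the same shell, with unchanged nuclear charge, lets the cloud expand.
An anion is larger than its parent atom: S2- > S.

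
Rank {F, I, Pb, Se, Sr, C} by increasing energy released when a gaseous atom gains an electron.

Sr < Pb < C < Se < I < F

Adding an electron releases more energy for atoms nearer the top right (short of the noble gases).
Neither a single period nor a single group — weigh both effects.
Pb > Sr: the two effects oppose for this pair; the across-period effect wins (35 vs 5 kJ/mol).
C > Pb: they share group 14; the group trend gives C the larger value.
Se > C: the two effects oppose for this pair; the across-period effect wins (195 vs 122 kJ/mol).
I > Se: the two effects oppose for this pair; the across-period effect wins (295 vs 195 kJ/mol).
F > I: F sits above I in group 17, so the down-group effect alone puts F higher.
Tabulated electron affinity (kJ/mol): C 122, F 328, Se 195, Sr 5, I 295, Pb 35.
So from lowest to highest: Sr < Pb < C < Se < I < F.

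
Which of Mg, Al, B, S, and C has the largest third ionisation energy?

Mg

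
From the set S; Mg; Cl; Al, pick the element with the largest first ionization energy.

Mg is in period 3, group 2; Al is in period 3, group 13; S is in period 3, group 16; Cl is in period 3, group 17.
IE₁ increases left→right with effective nuclear charge and decreases top→bottom as the valence shell moves farther out.
All lie in period 3; the across-period trend (first ionization energy increases left to right) applies, with the exception below.
Note the exception: Mg has a higher first ionization energy than Al, contrary to the simple trend — Al's single 3p electron is easier to remove than one from Mg's filled 3s².
Approximate values (kJ/mol): Mg 738, Al 578, S 1000, Cl 1251.
The largest first ionization energy among these belongs to Cl.

Cl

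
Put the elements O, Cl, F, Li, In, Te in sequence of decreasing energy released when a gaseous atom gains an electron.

EA tends to increase across a period and decrease down a group, though the pattern is less regular than for IE or radius.
Here both period and group differ, so the two effects have to be weighed against each other.
Li > In: the two effects oppose for this pair; the down-group effect wins (60 vs 29 kJ/mol).
O > Li: O lies to the right of Li in period 2, so the across-period effect alone puts O higher.
Te > O: this pair runs against the simple trend — see the exception note.
F > Te: relative to Te, both the across-period and down-group shifts push F's electron affinity up.
Cl > F: this pair runs against the simple trend — see the exception note.
Note the exception: Te has a higher electron affinity than O, contrary to the simple trend — O's compact 2p subshell gives strong electron–electron repulsion on the added electron.
Note the exception: Cl has a higher electron affinity than F, contrary to the simple trend — F's small 2p subshell makes the incoming electron feel strong e⁻–e⁻ repulsion, so Cl actually releases more energy on gaining an electron.
For reference (kJ/mol): Li 60, O 141, F 328, Cl 349, In 29, Te 190.
So from highest to lowest: Cl > F > Te > O > Li > In.

Cl > F > Te > O > Li > In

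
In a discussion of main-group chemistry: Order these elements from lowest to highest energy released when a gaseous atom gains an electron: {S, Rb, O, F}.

O is in period 2, group 16; F is in period 2, group 17; S is in period 3, group 16; Rb is in period 5, group 1.
Adding an electron releases more energy for atoms nearer the top right (short of the noble gases).
Neither a single period nor a single group — weigh both effects.
O > Rb: relative to Rb, both the across-period and down-group shifts push O's electron affinity up.
S > O: this pair runs against the simple trend — see the exception note.
F > S: both effects reinforce here, so F is clearly the higher of the two.
Note the exception: S has a higher electron affinity than O, contrary to the simple trend — the compact 2p subshell of O repels the added electron more than S's larger 3p does.
Approximate values (kJ/mol): O 141, F 328, S 200, Rb 47.
So from lowest to highest: Rb < O < S < F.

Rb, O, S, F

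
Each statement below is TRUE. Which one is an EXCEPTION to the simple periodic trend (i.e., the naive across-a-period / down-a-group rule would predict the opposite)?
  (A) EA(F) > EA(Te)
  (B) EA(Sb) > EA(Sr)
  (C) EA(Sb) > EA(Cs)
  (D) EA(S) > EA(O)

The general trend: electron affinity increases across a period and decreases down a group.
(A) F (period 2, group 17) vs Te (period 5, group 16): the stated order agrees with the simple trend.
(B) Sb (period 5, group 15) vs Sr (period 5, group 2): the stated order agrees with the simple trend.
(C) Sb (period 5, group 15) vs Cs (period 6, group 1): the stated order agrees with the simple trend.
(D) S (period 3, group 16) vs O (period 2, group 16): the stated order contradicts the simple trend.
The exception is (D): the compact 2p subshell of O repels the added electron more than S's larger 3p does.

(D)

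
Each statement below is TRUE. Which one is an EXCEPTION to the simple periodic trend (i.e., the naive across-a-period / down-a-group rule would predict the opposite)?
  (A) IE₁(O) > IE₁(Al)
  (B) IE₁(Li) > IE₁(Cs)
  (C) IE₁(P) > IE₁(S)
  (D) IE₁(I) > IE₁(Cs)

The general trend: first ionization energy increases across a period and decreases down a group.
(A) O (period 2, group 16) vs Al (period 3, group 13): the stated order agrees with the simple trend.
(B) Li (period 2, group 1) vs Cs (period 6, group 1): the stated order agrees with the simple trend.
(C) P (period 3, group 15) vs S (period 3, group 16): the stated order contradicts the simple trend.
(D) I (period 5, group 17) vs Cs (period 6, group 1): the stated order agrees with the simple trend.
The exception is (C): S (3p⁴) ionizes more easily than half-filled P (3p³) because the paired 3p electron in S is pushed out by e⁻–e⁻ repulsion.

(C)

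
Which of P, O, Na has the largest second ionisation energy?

Na

Consider each +1 ion: P⁺ still has 4 valence electrons; O⁺ still has 5 valence electrons; Na⁺ is the bare [Ne] core.
Core electrons are held far more tightly than valence electrons, so Na tops the IE_2 order.
Valence configurations: P⁺ [Ne]3s²3p², O⁺ [He]2s²2p³.
Approximate IE_2 values (kJ/mol): P 1907, O 3388, Na 4562.
Putting it together, IE_2: P < O < Na.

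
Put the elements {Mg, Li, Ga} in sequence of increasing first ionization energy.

Li, Ga, Mg

Li is in period 2, group 1; Mg is in period 3, group 2; Ga is in period 4, group 13.
First ionization energy rises across a period (greater Z_eff holds electrons more tightly) and falls down a group (valence electrons are farther from the nucleus).
A diagonal step moves right (one effect) and down (the opposite effect) at once.
Ga > Li: the two effects oppose for this pair; the across-period effect wins (579 vs 520 kJ/mol).
Mg > Ga: the two effects oppose for this pair; the down-group effect wins (738 vs 579 kJ/mol).
For reference (kJ/mol): Li 520, Mg 738, Ga 579.
So from lowest to highest: Li < Ga < Mg.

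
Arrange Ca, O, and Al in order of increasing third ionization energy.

IE_3 is the cost of taking one more electron from the +2 cation: Ca²⁺ is the bare [Ar] core; O²⁺ still has 4 valence electrons; Al²⁺ still has 1 valence electron.
Usually core removal costs more than valence removal, but here the competition is close: a tightly held n=2 valence electron can cost more to remove than an n=3 core electron, so the actual values have to decide it.
Valence configurations: O²⁺ [He]2s²2p², Al²⁺ [Ne]3s¹.
Tabulated IE_3 (kJ/mol): Ca 4912, O 5300, Al 2745.
Putting it together, IE_3: Al < Ca < O.

Al < Ca < O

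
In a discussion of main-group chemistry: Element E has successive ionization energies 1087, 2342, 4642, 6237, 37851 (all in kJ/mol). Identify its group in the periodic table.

Look for the largest jump between consecutive ionization energies: IE5/IE4 ≈ 6.1, far larger than any earlier ratio.
That jump marks the point where a core electron is being removed. So the atom has 4 valence electrons.
A main-group element with 4 valence electrons is in group 14.

Group 14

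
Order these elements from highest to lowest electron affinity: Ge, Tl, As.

EA tends to increase across a period and decrease down a group, though the pattern is less regular than for IE or radius.
These span different periods and groups, so the two trends combine.
As > Tl: both effects reinforce here, so As is clearly the higher of the two.
Ge > As: this pair runs against the simple trend — see the exception note.
Note the exception: Ge has a higher electron affinity than As, contrary to the simple trend — adding an electron to As's half-filled 4p³ is unfavourable, so Ge (4p²) has the more exothermic EA.
Tabulated electron affinity (kJ/mol): Ge 119, As 78, Tl 19.
So from highest to lowest: Ge > As > Tl.

Ge > As > Tl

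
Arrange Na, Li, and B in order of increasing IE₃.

B, Na, Li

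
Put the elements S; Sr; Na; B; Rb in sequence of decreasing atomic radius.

B is in period 2, group 13; Na is in period 3, group 1; S is in period 3, group 16; Rb is in period 5, group 1; Sr is in period 5, group 2.
Across a period the added protons contract the valence shell; down a group each new principal shell makes the atom larger.
Here both period and group differ, so the two effects have to be weighed against each other.
S > B: period and group pull opposite ways; the down-group shift dominates (103 vs 85 pm).
Na > S: Na lies to the left of S in period 3, so the across-period effect alone puts Na larger.
Sr > Na: period and group pull opposite ways; the down-group shift dominates (185 vs 155 pm).
Rb > Sr: Rb lies to the left of Sr in period 5, so the across-period effect alone puts Rb larger.
For reference (pm): B 85, Na 155, S 103, Rb 210, Sr 185.
So from largest to smallest: Rb > Sr > Na > S > B.

Rb, Sr, Na, S, B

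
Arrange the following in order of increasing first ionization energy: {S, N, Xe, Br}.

N is in period 2, group 15; S is in period 3, group 16; Br is in period 4, group 17; Xe is in period 5, group 18.
Removing the outermost electron gets harder across a period and easier down a group.
These sit on a diagonal, where the across-period and down-group effects partly cancel.
Br > S: period and group pull opposite ways; the across-period shift dominates (1140 vs 1000 kJ/mol).
Xe > Br: the two effects oppose for this pair; the across-period effect wins (1170 vs 1140 kJ/mol).
N > Xe: period and group pull opposite ways; the down-group shift dominates (1402 vs 1170 kJ/mol).
Tabulated first ionization energy (kJ/mol): N 1402, S 1000, Br 1140, Xe 1170.
So from lowest to highest: S < Br < Xe < N.

S, Br, Xe, N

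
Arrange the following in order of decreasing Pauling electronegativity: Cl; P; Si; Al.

Al is in period 3, group 13; Si is in period 3, group 14; P is in period 3, group 15; Cl is in period 3, group 17.
EN rises left→right (higher Z_eff, smaller atoms) and falls top→bottom (larger, more shielded atoms).
All lie in period 3, so electronegativity increases left to right.
So from highest to lowest: Cl > P > Si > Al.

Cl, P, Si, Al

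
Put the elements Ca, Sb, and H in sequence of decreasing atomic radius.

Ca, Sb, H

H is in period 1, group 1; Ca is in period 4, group 2; Sb is in period 5, group 15.
Atomic radius shrinks across a period as nuclear charge pulls the same shell inward, and grows down a group as new shells are added.
Here both period and group differ, so the two effects have to be weighed against each other.
Sb > H: the two effects oppose for this pair; the down-group effect wins (140 vs 32 pm).
Ca > Sb: period and group pull opposite ways; the across-period shift dominates (171 vs 140 pm).
Tabulated atomic radius (pm): H 32, Ca 171, Sb 140.
So from largest to smallest: Ca > Sb > H.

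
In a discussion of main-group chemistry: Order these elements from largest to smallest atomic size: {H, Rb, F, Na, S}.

Rb, Na, S, F, H

H is in period 1, group 1; F is in period 2, group 17; Na is in period 3, group 1; S is in period 3, group 16; Rb is in period 5, group 1.
Across a period the added protons contract the valence shell; down a group each new principal shell makes the atom larger.
These span different periods and groups, so the two trends combine.
F > H: period and group pull opposite ways; the down-group shift dominates (64 vs 32 pm).
S > F: relative to F, both the across-period and down-group shifts push S's atomic radius up.
Na > S: both are in period 3; the period trend gives Na the larger value.
Rb > Na: Rb sits below Na in group 1, so the down-group effect alone puts Rb larger.
Approximate values (pm): H 32, F 64, Na 155, S 103, Rb 210.
So from largest to smallest: Rb > Na > S > F > H.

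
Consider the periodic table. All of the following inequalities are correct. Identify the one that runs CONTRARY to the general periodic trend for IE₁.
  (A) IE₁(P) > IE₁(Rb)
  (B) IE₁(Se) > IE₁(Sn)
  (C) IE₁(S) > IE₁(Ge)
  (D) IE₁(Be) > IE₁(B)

The general trend: IE₁ increases across a period and decreases down a group.
(A) P (period 3, group 15) vs Rb (period 5, group 1): the stated order agrees with the simple trend.
(B) Se (period 4, group 16) vs Sn (period 5, group 14): the stated order agrees with the simple trend.
(C) S (period 3, group 16) vs Ge (period 4, group 14): the stated order agrees with the simple trend.
(D) Be (period 2, group 2) vs B (period 2, group 13): the stated order contradicts the simple trend.
The exception is (D): removing B's lone 2p electron is easier than breaking Be's filled 2s².

(D)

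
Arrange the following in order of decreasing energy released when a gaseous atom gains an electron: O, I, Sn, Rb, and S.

EA tends to increase across a period and decrease down a group, though the pattern is less regular than for IE or radius.
These span different periods and groups, so the two trends combine.
Sn > Rb: both are in period 5; the period trend gives Sn the larger value.
O > Sn: relative to Sn, both the across-period and down-group shifts push O's electron affinity up.
S > O: this pair runs against the simple trend — see the exception note.
I > S: period and group pull opposite ways; the across-period shift dominates (295 vs 200 kJ/mol).
Note the exception: S has a higher electron affinity than O, contrary to the simple trend — the compact 2p subshell of O repels the added electron more than S's larger 3p does.
Tabulated electron affinity (kJ/mol): O 141, S 200, Rb 47, Sn 107, I 295.
So from highest to lowest: I > S > O > Sn > Rb.

I > S > O > Sn > Rb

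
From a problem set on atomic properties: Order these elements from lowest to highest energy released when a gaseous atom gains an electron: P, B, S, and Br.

B < P < S < Br

B is in period 2, group 13; P is in period 3, group 15; S is in period 3, group 16; Br is in period 4, group 17.
Electron affinity generally becomes more exothermic across a period toward the halogens and less exothermic down a group.
Neither a single period nor a single group — weigh both effects.
P > B: the two effects oppose for this pair; the across-period effect wins (72 vs 27 kJ/mol).
S > P: both are in period 3; the period trend gives S the larger value.
Br > S: period and group pull opposite ways; the across-period shift dominates (325 vs 200 kJ/mol).
Approximate values (kJ/mol): B 27, P 72, S 200, Br 325.
So from lowest to highest: B < P < S < Br.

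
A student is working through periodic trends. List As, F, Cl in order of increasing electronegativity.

As < Cl < F

Atoms toward the upper right of the periodic table pull bonding electrons most strongly.
Neither a single period nor a single group — weigh both effects.
Cl > As: both effects reinforce here, so Cl is clearly the higher of the two.
F > Cl: F sits above Cl in group 17, so the down-group effect alone puts F higher.
For reference (Pauling): F 3.98, Cl 3.16, As 2.18.
So from lowest to highest: As < Cl < F.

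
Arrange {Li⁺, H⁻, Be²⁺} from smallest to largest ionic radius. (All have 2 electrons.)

Be²⁺, Li⁺, H⁻

All of these have 2 electrons, so size is governed by nuclear charge alone: the more protons, the stronger the pull on the same electron cloud, and the smaller the ion.
Nuclear charges: Be²⁺ (Z=4), Li⁺ (Z=3), H⁻ (Z=1).
Smallest to largest: Be²⁺ < Li⁺ < H⁻.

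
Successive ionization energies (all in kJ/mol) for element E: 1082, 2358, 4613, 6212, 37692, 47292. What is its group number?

Group 14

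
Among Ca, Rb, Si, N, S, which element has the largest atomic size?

Rb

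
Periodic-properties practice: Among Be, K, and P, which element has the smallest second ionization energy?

After 1 electron has been removed, what remains? Be⁺ still has 1 valence electron; K⁺ is the bare [Ar] core; P⁺ still has 4 valence electrons.
Pulling an electron out of a noble-gas core costs far more than removing a remaining valence electron, so K sits at the high end of IE_2.
Valence configurations: Be⁺ [He]2s¹, P⁺ [Ne]3s²3p².
Tabulated IE_2 (kJ/mol): Be 1757, K 3052, P 1907.
Overall IE_2 order: Be < P < K.

Be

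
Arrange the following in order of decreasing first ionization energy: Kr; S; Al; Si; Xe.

Kr > Xe > S > Si > Al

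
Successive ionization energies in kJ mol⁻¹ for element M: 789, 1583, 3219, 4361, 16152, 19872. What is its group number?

Group 14

Look for the largest jump between consecutive ionization energies: IE5/IE4 ≈ 3.7, far larger than any earlier ratio.
That jump marks the point where a core electron is being removed. So the atom has 4 valence electrons.
A main-group element with 4 valence electrons is in group 14.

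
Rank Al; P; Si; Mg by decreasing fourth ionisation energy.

The fourth ionization energy removes an electron from the +3 ion. For each element: Al³⁺ is the bare [Ne] core; P³⁺ still has 2 valence electrons; Si³⁺ still has 1 valence electron; Mg³⁺ is already 1 electron into the core.
Pulling an electron out of a noble-gas core costs far more than removing a remaining valence electron, so Mg and Al sit at the high end of IE_4.
Valence configurations: P³⁺ [Ne]3s², Si³⁺ [Ne]3s¹.
The numbers (kJ/mol): Al 11577, P 4964, Si 4356, Mg 10543.
Overall IE_4 order: Si < P < Mg < Al.

Al, Mg, P, Si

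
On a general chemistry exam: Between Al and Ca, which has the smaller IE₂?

Ca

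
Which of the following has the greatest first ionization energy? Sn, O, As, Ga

O is in period 2, group 16; Ga is in period 4, group 13; As is in period 4, group 15; Sn is in period 5, group 14.
Removing the outermost electron gets harder across a period and easier down a group.
Neither a single period nor a single group — weigh both effects.
Sn > Ga: period and group pull opposite ways; the across-period shift dominates (709 vs 579 kJ/mol).
As > Sn: relative to Sn, both the across-period and down-group shifts push As's first ionization energy up.
O > As: both effects reinforce here, so O is clearly the higher of the two.
Tabulated first ionization energy (kJ/mol): O 1314, Ga 579, As 947, Sn 709.
The greatest first ionization energy among these belongs to O.

O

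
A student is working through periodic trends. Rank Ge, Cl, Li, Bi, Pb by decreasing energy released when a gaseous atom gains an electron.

Cl > Ge > Bi > Li > Pb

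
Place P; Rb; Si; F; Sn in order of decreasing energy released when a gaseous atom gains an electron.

Adding an electron releases more energy for atoms nearer the top right (short of the noble gases).
Neither a single period nor a single group — weigh both effects.
P > Rb: relative to Rb, both the across-period and down-group shifts push P's electron affinity up.
Sn > P: this pair runs against the simple trend — see the exception note.
Si > Sn: they share group 14; the group trend gives Si the larger value.
F > Si: relative to Si, both the across-period and down-group shifts push F's electron affinity up.
Note the exception: Sn has a higher electron affinity than P, contrary to the simple trend — adding an electron to P's half-filled np³ subshell costs electron-pairing energy.
Note the exception: Si has a higher electron affinity than P, contrary to the simple trend — adding an electron to P's half-filled 3p³ is unfavourable, so Si (3p²) has the more exothermic EA.
Tabulated electron affinity (kJ/mol): F 328, Si 134, P 72, Rb 47, Sn 107.
So from highest to lowest: F > Si > Sn > P > Rb.

F > Si > Sn > P > Rb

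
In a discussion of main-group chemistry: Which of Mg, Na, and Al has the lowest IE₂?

Mg

Consider each +1 ion: Mg⁺ still has 1 valence electron; Na⁺ is the bare [Ne] core; Al⁺ still has 2 valence electrons.
Breaking into a closed-shell core is much more expensive than removing a leftover valence electron — Na has the largest IE_2 here.
Valence configurations: Mg⁺ [Ne]3s¹, Al⁺ [Ne]3s².
The numbers (kJ/mol): Mg 1451, Na 4562, Al 1817.
Putting it together, IE_2: Mg < Al < Na.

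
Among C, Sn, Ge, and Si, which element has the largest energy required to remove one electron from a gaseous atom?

C

C is in period 2, group 14; Si is in period 3, group 14; Ge is in period 4, group 14; Sn is in period 5, group 14.
Across a period the outer electron is held more tightly (higher IE₁); down a group it sits in a higher shell, more shielded, and comes off more easily.
All are in group 14, so first ionization energy increases up the group.
The largest energy required to remove one electron from a gaseous atom among these belongs to C.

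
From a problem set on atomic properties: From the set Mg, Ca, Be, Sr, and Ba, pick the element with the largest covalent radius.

Ba

Across a period the added protons contract the valence shell; down a group each new principal shell makes the atom larger.
All are in group 2, so atomic radius increases down the group.
The largest covalent radius among these belongs to Ba.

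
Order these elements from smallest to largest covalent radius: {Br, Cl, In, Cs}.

Cl < Br < In < Cs

Cl is in period 3, group 17; Br is in period 4, group 17; In is in period 5, group 13; Cs is in period 6, group 1.
Moving right in a period, electrons are added to the same shell under a stronger nuclear pull, so atoms get smaller; moving down, a new shell is opened and atoms get larger.
These span different periods and groups, so the two trends combine.
Br > Cl: they share group 17; the group trend gives Br the larger value.
In > Br: both effects reinforce here, so In is clearly the larger of the two.
Cs > In: both effects reinforce here, so Cs is clearly the larger of the two.
Approximate values (pm): Cl 99, Br 114, In 142, Cs 232.
So from smallest to largest: Cl < Br < In < Cs.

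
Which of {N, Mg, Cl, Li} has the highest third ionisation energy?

Consider each +2 ion: N²⁺ still has 3 valence electrons; Mg²⁺ is the bare [Ne] core; Cl²⁺ still has 5 valence electrons; Li²⁺ is already 1 electron into the core.
Breaking into a closed-shell core is much more expensive than removing a leftover valence electron — Mg and Li have the largest IE_3 here.
Valence configurations: N²⁺ [He]2s²2p¹, Cl²⁺ [Ne]3s²3p³.
Approximate IE_3 values (kJ/mol): N 4578, Mg 7733, Cl 3822, Li 11815.
Overall IE_3 order: Cl < N < Mg < Li.

Li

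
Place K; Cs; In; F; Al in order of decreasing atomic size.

Moving right in a period, electrons are added to the same shell under a stronger nuclear pull, so atoms get smaller; moving down, a new shell is opened and atoms get larger.
Here both period and group differ, so the two effects have to be weighed against each other.
Al > F: both effects reinforce here, so Al is clearly the larger of the two.
In > Al: In sits below Al in group 13, so the down-group effect alone puts In larger.
K > In: period and group pull opposite ways; the across-period shift dominates (196 vs 142 pm).
Cs > K: Cs sits below K in group 1, so the down-group effect alone puts Cs larger.
For reference (pm): F 64, Al 126, K 196, In 142, Cs 232.
So from largest to smallest: Cs > K > In > Al > F.

Cs > K > In > Al > F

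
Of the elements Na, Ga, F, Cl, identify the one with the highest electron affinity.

F is in period 2, group 17; Na is in period 3, group 1; Cl is in period 3, group 17; Ga is in period 4, group 13.
Electron affinity generally becomes more exothermic across a period toward the halogens and less exothermic down a group.
These span different periods and groups, so the two trends combine.
Na > Ga: period and group pull opposite ways; the down-group shift dominates (53 vs 29 kJ/mol).
F > Na: both effects reinforce here, so F is clearly the higher of the two.
Cl > F: this pair runs against the simple trend — see the exception note.
Note the exception: Cl has a higher electron affinity than F, contrary to the simple trend — F's small 2p subshell makes the incoming electron feel strong e⁻–e⁻ repulsion, so Cl actually releases more energy on gaining an electron.
For reference (kJ/mol): F 328, Na 53, Cl 349, Ga 29.
The highest electron affinity among these belongs to Cl.

Cl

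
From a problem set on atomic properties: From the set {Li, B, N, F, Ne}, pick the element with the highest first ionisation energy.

Li is in period 2, group 1; B is in period 2, group 13; N is in period 2, group 15; F is in period 2, group 17; Ne is in period 2, group 18.
Across a period the outer electron is held more tightly (higher IE₁); down a group it sits in a higher shell, more shielded, and comes off more easily.
All lie in period 2, so first ionization energy increases left to right.
The highest first ionisation energy among these belongs to Ne.

Ne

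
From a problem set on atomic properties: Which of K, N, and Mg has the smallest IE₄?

After 3 electrons have been removed, what remains? K³⁺ is already 2 electrons into the core; N³⁺ still has 2 valence electrons; Mg³⁺ is already 1 electron into the core.
Usually core removal costs more than valence removal, but here the competition is close: a tightly held n=2 valence electron can cost more to remove than an n=3 core electron, so the actual values have to decide it.
The numbers (kJ/mol): K 5877, N 7475, Mg 10543.
Putting it together, IE_4: K < N < Mg.

K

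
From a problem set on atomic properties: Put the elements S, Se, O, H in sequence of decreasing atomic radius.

Se > S > O > H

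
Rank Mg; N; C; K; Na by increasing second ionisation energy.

Mg, C, N, K, Na

After 1 electron has been removed, what remains? Mg⁺ still has 1 valence electron; N⁺ still has 4 valence electrons; C⁺ still has 3 valence electrons; K⁺ is the bare [Ar] core; Na⁺ is the bare [Ne] core.
Core electrons are held far more tightly than valence electrons, so K and Na top the IE_2 order.
Valence configurations: Mg⁺ [Ne]3s¹, N⁺ [He]2s²2p², C⁺ [He]2s²2p¹.
Tabulated IE_2 (kJ/mol): Mg 1451, N 2856, C 2353, K 3052, Na 4562.
Putting it together, IE_2: Mg < C < N < K < Na.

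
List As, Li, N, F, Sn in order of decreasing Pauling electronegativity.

F > N > As > Sn > Li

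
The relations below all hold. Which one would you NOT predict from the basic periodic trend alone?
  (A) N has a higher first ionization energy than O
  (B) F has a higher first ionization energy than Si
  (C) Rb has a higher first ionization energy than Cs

The general trend: first ionization energy increases across a period and decreases down a group.
(A) N (period 2, group 15) vs O (period 2, group 16): the stated order contradicts the simple trend.
(B) F (period 2, group 17) vs Si (period 3, group 14): the stated order agrees with the simple trend.
(C) Rb (period 5, group 1) vs Cs (period 6, group 1): the stated order agrees with the simple trend.
The exception is (A): pairing an electron in O's 2p⁴ costs repulsion energy, so O ionizes more easily than half-filled N (2p³).

(A)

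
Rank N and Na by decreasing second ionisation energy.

After 1 electron has been removed, what remains? N⁺ still has 4 valence electrons; Na⁺ is the bare [Ne] core.
Pulling an electron out of a noble-gas core costs far more than removing a remaining valence electron, so Na sits at the high end of IE_2.
Approximate IE_2 values (kJ/mol): N 2856, Na 4562.
So the second ionization energies run N < Na.

Na > N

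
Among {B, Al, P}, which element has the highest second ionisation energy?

B

IE_2 is the cost of taking one more electron from the +1 cation: B⁺ still has 2 valence electrons; Al⁺ still has 2 valence electrons; P⁺ still has 4 valence electrons.
All are still removing valence electrons, so compare the +1 ions as you would atoms: IE_2 generally rises across a period (higher Z_eff) and falls down a group (larger shell), subject to the usual subshell exceptions.
Valence configurations: B⁺ [He]2s², Al⁺ [Ne]3s², P⁺ [Ne]3s²3p².
Tabulated IE_2 (kJ/mol): B 2427, Al 1817, P 1907.
So the second ionization energies run Al < P < B.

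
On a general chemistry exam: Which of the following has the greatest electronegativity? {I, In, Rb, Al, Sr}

Al is in period 3, group 13; Rb is in period 5, group 1; Sr is in period 5, group 2; In is in period 5, group 13; I is in period 5, group 17.
EN rises left→right (higher Z_eff, smaller atoms) and falls top→bottom (larger, more shielded atoms).
Neither a single period nor a single group — weigh both effects.
Sr > Rb: both are in period 5; the period trend gives Sr the larger value.
Al > Sr: relative to Sr, both the across-period and down-group shifts push Al's electronegativity up.
In > Al: this pair runs against the simple trend — see the exception note.
I > In: I lies to the right of In in period 5, so the across-period effect alone puts I higher.
Note the exception: In has a higher electronegativity than Al, contrary to the simple trend — poor shielding by filled d (and f) subshells raises the heavier element's effective nuclear charge more than the simple down-group trend predicts.
Approximate values (Pauling): Al 1.61, Rb 0.82, Sr 0.95, In 1.78, I 2.66.
The greatest electronegativity among these belongs to I.

I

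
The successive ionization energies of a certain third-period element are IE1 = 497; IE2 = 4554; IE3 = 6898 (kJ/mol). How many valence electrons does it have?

Look for the largest jump between consecutive ionization energies: IE2/IE1 ≈ 9.2, far larger than any earlier ratio.
That jump marks the point where a core electron is being removed. So the atom has 1 valence electron.

1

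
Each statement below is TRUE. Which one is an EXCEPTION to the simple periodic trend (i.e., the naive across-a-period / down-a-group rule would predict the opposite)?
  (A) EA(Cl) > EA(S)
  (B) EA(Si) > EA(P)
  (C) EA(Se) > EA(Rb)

The general trend: electron affinity increases across a period and decreases down a group.
(A) Cl (period 3, group 17) vs S (period 3, group 16): the stated order agrees with the simple trend.
(B) Si (period 3, group 14) vs P (period 3, group 15): the stated order contradicts the simple trend.
(C) Se (period 4, group 16) vs Rb (period 5, group 1): the stated order agrees with the simple trend.
The exception is (B): adding an electron to P's half-filled 3p³ is unfavourable, so Si (3p²) has the more exothermic EA.

(B)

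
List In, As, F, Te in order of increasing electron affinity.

In < As < Te < F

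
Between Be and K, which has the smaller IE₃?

Consider each +2 ion: Be²⁺ is the bare [He] core; K²⁺ is already 1 electron into the core.
All of these are removing an electron from a noble-gas core or deeper; the smaller core (lower principal quantum number) is held far more tightly, and within a period the higher nuclear charge binds the same core more tightly.
The numbers (kJ/mol): Be 14849, K 4420.
Overall IE_3 order: K < Be.

K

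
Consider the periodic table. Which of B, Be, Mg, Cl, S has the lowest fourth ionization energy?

Consider each +3 ion: B³⁺ is the bare [He] core; Be³⁺ is already 1 electron into the core; Mg³⁺ is already 1 electron into the core; Cl³⁺ still has 4 valence electrons; S³⁺ still has 3 valence electrons.
Pulling an electron out of a noble-gas core costs far more than removing a remaining valence electron, so Mg, Be and B sit at the high end of IE_4.
Valence configurations: Cl³⁺ [Ne]3s²3p², S³⁺ [Ne]3s²3p¹.
Tabulated IE_4 (kJ/mol): B 25026, Be 21007, Mg 10543, Cl 5159, S 4556.
So the fourth ionization energies run S < Cl < Mg < Be < B.

S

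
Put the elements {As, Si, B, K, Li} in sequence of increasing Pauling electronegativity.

Li is in period 2, group 1; B is in period 2, group 13; Si is in period 3, group 14; K is in period 4, group 1; As is in period 4, group 15.
EN rises left→right (higher Z_eff, smaller atoms) and falls top→bottom (larger, more shielded atoms).
Neither a single period nor a single group — weigh both effects.
Li > K: Li sits above K in group 1, so the down-group effect alone puts Li higher.
Si > Li: the two effects oppose for this pair; the across-period effect wins (1.90 vs 0.98).
B > Si: the two effects oppose for this pair; the down-group effect wins (2.04 vs 1.90).
As > B: period and group pull opposite ways; the across-period shift dominates (2.18 vs 2.04).
Approximate values (Pauling): Li 0.98, B 2.04, Si 1.90, K 0.82, As 2.18.
So from lowest to highest: K < Li < Si < B < As.

K, Li, Si, B, As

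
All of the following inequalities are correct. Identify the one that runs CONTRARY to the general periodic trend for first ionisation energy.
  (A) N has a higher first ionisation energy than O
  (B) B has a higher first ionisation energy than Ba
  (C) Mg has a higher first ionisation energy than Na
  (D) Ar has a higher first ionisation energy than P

(A)

The general trend: first ionisation energy increases across a period and decreases down a group.
(A) N (period 2, group 15) vs O (period 2, group 16): the stated order contradicts the simple trend.
(B) B (period 2, group 13) vs Ba (period 6, group 2): the stated order agrees with the simple trend.
(C) Mg (period 3, group 2) vs Na (period 3, group 1): the stated order agrees with the simple trend.
(D) Ar (period 3, group 18) vs P (period 3, group 15): the stated order agrees with the simple trend.
The exception is (A): pairing an electron in O's 2p⁴ costs repulsion energy, so O ionizes more easily than half-filled N (2p³).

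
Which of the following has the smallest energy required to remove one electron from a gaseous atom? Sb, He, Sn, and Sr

He is in period 1, group 18; Sr is in period 5, group 2; Sn is in period 5, group 14; Sb is in period 5, group 15.
IE₁ increases left→right with effective nuclear charge and decreases top→bottom as the valence shell moves farther out.
Here both period and group differ, so the two effects have to be weighed against each other.
Sn > Sr: both are in period 5; the period trend gives Sn the larger value.
Sb > Sn: both are in period 5; the period trend gives Sb the larger value.
He > Sb: relative to Sb, both the across-period and down-group shifts push He's first ionization energy up.
For reference (kJ/mol): He 2372, Sr 550, Sn 709, Sb 831.
The smallest energy required to remove one electron from a gaseous atom among these belongs to Sr.

Sr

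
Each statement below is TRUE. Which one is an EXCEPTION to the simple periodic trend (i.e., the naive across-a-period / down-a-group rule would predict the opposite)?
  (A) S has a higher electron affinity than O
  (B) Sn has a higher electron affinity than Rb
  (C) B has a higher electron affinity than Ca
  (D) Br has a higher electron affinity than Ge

(A)

The general trend: electron affinity increases across a period and decreases down a group.
(A) S (period 3, group 16) vs O (period 2, group 16): the stated order contradicts the simple trend.
(B) Sn (period 5, group 14) vs Rb (period 5, group 1): the stated order agrees with the simple trend.
(C) B (period 2, group 13) vs Ca (period 4, group 2): the stated order agrees with the simple trend.
(D) Br (period 4, group 17) vs Ge (period 4, group 14): the stated order agrees with the simple trend.
The exception is (A): the compact 2p subshell of O repels the added electron more than S's larger 3p does.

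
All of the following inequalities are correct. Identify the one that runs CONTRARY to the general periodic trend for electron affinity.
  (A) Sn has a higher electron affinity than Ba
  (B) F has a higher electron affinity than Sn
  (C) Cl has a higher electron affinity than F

The general trend: electron affinity increases across a period and decreases down a group.
(A) Sn (period 5, group 14) vs Ba (period 6, group 2): the stated order agrees with the simple trend.
(B) F (period 2, group 17) vs Sn (period 5, group 14): the stated order agrees with the simple trend.
(C) Cl (period 3, group 17) vs F (period 2, group 17): the stated order contradicts the simple trend.
The exception is (C): F's small 2p subshell makes the incoming electron feel strong e⁻–e⁻ repulsion, so Cl actually releases more energy on gaining an electron.

(C)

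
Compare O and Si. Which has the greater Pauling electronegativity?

Electronegativity increases across a period and decreases down a group, tracking effective nuclear charge and atomic size.
Neither a single period nor a single group — weigh both effects.
O > Si: relative to Si, both the across-period and down-group shifts push O's electronegativity up.
For reference (Pauling): O 3.44, Si 1.90.
So O has the greater Pauling electronegativity (O > Si).

O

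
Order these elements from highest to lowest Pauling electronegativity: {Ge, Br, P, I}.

Atoms toward the upper right of the periodic table pull bonding electrons most strongly.
These span different periods and groups, so the two trends combine.
P > Ge: both effects reinforce here, so P is clearly the higher of the two.
I > P: the two effects oppose for this pair; the across-period effect wins (2.66 vs 2.19).
Br > I: Br sits above I in group 17, so the down-group effect alone puts Br higher.
Approximate values (Pauling): P 2.19, Ge 2.01, Br 2.96, I 2.66.
So from highest to lowest: Br > I > P > Ge.

Br > I > P > Ge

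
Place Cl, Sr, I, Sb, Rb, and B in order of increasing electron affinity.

Sr, B, Rb, Sb, I, Cl

B is in period 2, group 13; Cl is in period 3, group 17; Rb is in period 5, group 1; Sr is in period 5, group 2; Sb is in period 5, group 15; I is in period 5, group 17.
EA tends to increase across a period and decrease down a group, though the pattern is less regular than for IE or radius.
Here both period and group differ, so the two effects have to be weighed against each other.
B > Sr: relative to Sr, both the across-period and down-group shifts push B's electron affinity up.
Rb > B: this pair runs against the simple trend — see the exception note.
Sb > Rb: both are in period 5; the period trend gives Sb the larger value.
I > Sb: both are in period 5; the period trend gives I the larger value.
Cl > I: they share group 17; the group trend gives Cl the larger value.
Note the exception: Rb has a higher electron affinity than B, contrary to the simple trend — B's ns²np¹ configuration gives only a small electron affinity — the sparsely filled np subshell binds an added electron weakly.
Note the exception: Rb has a higher electron affinity than Sr, contrary to the simple trend — adding an electron to Sr (ns²) has to open a new, higher-energy np subshell, which is unfavourable.
Tabulated electron affinity (kJ/mol): B 27, Cl 349, Rb 47, Sr 5, Sb 103, I 295.
So from lowest to highest: Sr < B < Rb < Sb < I < Cl.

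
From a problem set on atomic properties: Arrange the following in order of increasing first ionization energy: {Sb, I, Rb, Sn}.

Rb is in period 5, group 1; Sn is in period 5, group 14; Sb is in period 5, group 15; I is in period 5, group 17.
First ionization energy rises across a period (greater Z_eff holds electrons more tightly) and falls down a group (valence electrons are farther from the nucleus).
All lie in period 5, so first ionization energy increases left to right.
So from lowest to highest: Rb < Sn < Sb < I.

Rb < Sn < Sb < I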